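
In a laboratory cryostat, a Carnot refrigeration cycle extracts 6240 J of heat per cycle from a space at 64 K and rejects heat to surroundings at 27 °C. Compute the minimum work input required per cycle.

W_in ≈ 23000 J

T_H = 27 °C → 27 + 273.15 = 300.15 K.
The reversible coefficient of performance is COP_R = T_C/(T_H − T_C) = 64.00/236.15 = 0.2710.
W = Q_C/COP_R = 6240/0.2710 = 23000 J.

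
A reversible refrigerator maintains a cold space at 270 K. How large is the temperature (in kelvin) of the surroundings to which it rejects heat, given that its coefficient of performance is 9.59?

T_H ≈ 298 K

COP_R = T_C/(T_H − T_C) ⇒ T_H = T_C·(1 + 1/COP_R) = 270.00 × (1 + 1/9.59) = 298 K.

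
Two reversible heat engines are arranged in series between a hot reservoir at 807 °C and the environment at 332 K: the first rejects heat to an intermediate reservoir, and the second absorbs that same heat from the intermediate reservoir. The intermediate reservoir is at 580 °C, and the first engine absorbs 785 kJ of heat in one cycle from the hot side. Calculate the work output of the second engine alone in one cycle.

T_H = 807 °C → 807 + 273.15 = 1080.15 K.
T_m = 580 °C → 580 + 273.15 = 853.15 K.
Heat entering the second stage: Q_m = Q_H·(T_m/T_H) = 785 × 853.15/1080.15 = 620.0 kJ.
Second-stage efficiency η₂ = 1 − T_C/T_m = 1 − 332.00/853.15 = 0.6109, so W₂ = η₂·Q_m = 378.7 kJ.

W₂ ≈ 378.7 kJ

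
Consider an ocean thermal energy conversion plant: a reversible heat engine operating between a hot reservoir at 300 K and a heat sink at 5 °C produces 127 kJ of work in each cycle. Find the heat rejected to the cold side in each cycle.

T_C = 5 °C → 5 + 273.15 = 278.15 K.
Carnot efficiency: η = 1 − T_C/T_H = 1 − 278.15/300.00 = 0.0728.
Since Q_C/Q_H = T_C/T_H and Q_H = W/η, Q_C = W·T_C/(T_H − T_C) = 127 × 278.15/21.85 = 1620 kJ.

Q_C ≈ 1620 kJ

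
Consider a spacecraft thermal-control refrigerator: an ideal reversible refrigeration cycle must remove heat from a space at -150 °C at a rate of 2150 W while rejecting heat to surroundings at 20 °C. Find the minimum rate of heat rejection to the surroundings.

Q̇_H ≈ 5120 W

T_H = 20 °C → 20 + 273.15 = 293.15 K.
T_C = -150 °C → -150 + 273.15 = 123.15 K.
For a reversible cycle Q_H/Q_C = T_H/T_C, so Q_H = Q_C·T_H/T_C = 2150 × 293.15/123.15 = 5120 W.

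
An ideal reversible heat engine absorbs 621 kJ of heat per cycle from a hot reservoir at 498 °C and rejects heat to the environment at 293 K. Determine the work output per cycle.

W ≈ 385 kJ

T_H = 498 °C → 498 + 273.15 = 771.15 K.
For a reversible engine, η = 1 − T_C/T_H = 1 − 293.00/771.15 = 0.6200.
W = η·Q_H = 0.6200 × 621 = 385 kJ.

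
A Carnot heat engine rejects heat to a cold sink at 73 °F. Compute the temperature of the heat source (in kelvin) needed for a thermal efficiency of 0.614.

T_C = 73 °F → (73 − 32) × 5/9 = 22.78 °C = 295.93 K.
From η = 1 − T_C/T_H, solving for T_H gives T_H = T_C/(1 − η) = 295.93/(1 − 0.614) = 767 K.

T_H ≈ 767 K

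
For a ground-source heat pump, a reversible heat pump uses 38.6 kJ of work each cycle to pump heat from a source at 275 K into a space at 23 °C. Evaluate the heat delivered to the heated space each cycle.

T_H = 23 °C → 23 + 273.15 = 296.15 K.
For a reversible heat pump, COP_HP = T_H/(T_H − T_C) = 296.15/21.15 = 14.0024.
Q_H = COP_HP · W = 14.0024 × 38.6 = 540 kJ.

Q_H ≈ 540 kJ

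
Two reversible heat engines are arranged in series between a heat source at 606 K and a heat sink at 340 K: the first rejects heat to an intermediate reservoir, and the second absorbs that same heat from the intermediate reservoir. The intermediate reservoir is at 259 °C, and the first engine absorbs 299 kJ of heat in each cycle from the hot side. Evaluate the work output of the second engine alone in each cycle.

T_m = 259 °C → 259 + 273.15 = 532.15 K.
Heat entering the second stage: Q_m = Q_H·(T_m/T_H) = 299 × 532.15/606.00 = 263 kJ.
Second-stage efficiency η₂ = 1 − T_C/T_m = 1 − 340.00/532.15 = 0.3611, so W₂ = η₂·Q_m = 94.8 kJ.

W₂ ≈ 94.8 kJ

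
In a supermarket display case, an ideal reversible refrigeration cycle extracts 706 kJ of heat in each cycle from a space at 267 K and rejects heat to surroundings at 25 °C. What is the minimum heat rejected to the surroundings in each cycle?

Q_H ≈ 788 kJ

T_H = 25 °C → 25 + 273.15 = 298.15 K.
For a reversible cycle Q_H/Q_C = T_H/T_C, so Q_H = Q_C·T_H/T_C = 706 × 298.15/267.00 = 788 kJ.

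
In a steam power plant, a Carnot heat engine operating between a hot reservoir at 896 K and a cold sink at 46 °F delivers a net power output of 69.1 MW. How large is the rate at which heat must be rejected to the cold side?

Q̇_C ≈ 31.56 MW

T_C = 46 °F → (46 − 32) × 5/9 = 7.78 °C = 280.93 K.
For a reversible engine, η = 1 − T_C/T_H = 1 − 280.93/896.00 = 0.6865.
Since Q_C/Q_H = T_C/T_H and Q_H = W/η, Q_C = W·T_C/(T_H − T_C) = 69.1 × 280.93/615.07 = 31.56 MW.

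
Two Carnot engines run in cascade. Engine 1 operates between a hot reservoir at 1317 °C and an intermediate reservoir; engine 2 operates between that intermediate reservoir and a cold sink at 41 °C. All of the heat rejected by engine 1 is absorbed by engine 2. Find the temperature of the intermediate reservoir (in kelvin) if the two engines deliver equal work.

T_H = 1317 °C → 1317 + 273.15 = 1590.15 K.
T_C = 41 °C → 41 + 273.15 = 314.15 K.
For reversible stages Q_m = Q_H·(T_m/T_H). Setting W₁ = Q_H(1 − T_m/T_H) equal to W₂ = Q_m(1 − T_C/T_m) = Q_H·(T_m − T_C)/T_H gives T_H − T_m = T_m − T_C, so T_m = (T_H + T_C)/2 = (1590.15 + 314.15)/2 = 952 K.

T_m ≈ 952 K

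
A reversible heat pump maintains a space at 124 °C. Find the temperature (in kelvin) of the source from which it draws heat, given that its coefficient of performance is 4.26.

T_H = 124 °C → 124 + 273.15 = 397.15 K.
COP_HP = T_H/(T_H − T_C) ⇒ T_C = T_H·(COP_HP − 1)/COP_HP = 397.15 × (4.26 − 1)/4.26 = 304 K.

T_C ≈ 304 K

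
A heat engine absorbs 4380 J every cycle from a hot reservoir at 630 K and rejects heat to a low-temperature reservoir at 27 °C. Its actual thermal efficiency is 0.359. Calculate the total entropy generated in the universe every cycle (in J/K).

ΔS_univ ≈ 2.40 J/K

T_C = 27 °C → 27 + 273.15 = 300.15 K.
W = η·Q_H = 0.359 × 4380 = 1572 J, so Q_C = Q_H − W = 2808 J.
Reservoir entropy changes: ΔS_H = −Q_H/T_H = −4380/630.00 = -6.952 J/K and ΔS_C = +Q_C/T_C = 2808/300.15 = 9.354 J/K.
ΔS_univ = −Q_H/T_H + Q_C/T_C = 2.40 J/K (> 0, since η = 0.359 < η_Carnot = 0.524).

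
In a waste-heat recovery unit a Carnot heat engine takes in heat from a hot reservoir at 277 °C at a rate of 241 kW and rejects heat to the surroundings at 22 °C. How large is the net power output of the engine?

T_H = 277 °C → 277 + 273.15 = 550.15 K.
T_C = 22 °C → 22 + 273.15 = 295.15 K.
Since the cycle is reversible, η = 1 − T_C/T_H = 1 − 295.15/550.15 = 0.4635.
W = η·Q_H = 0.4635 × 241 = 111.7 kW.

Ẇ ≈ 111.7 kW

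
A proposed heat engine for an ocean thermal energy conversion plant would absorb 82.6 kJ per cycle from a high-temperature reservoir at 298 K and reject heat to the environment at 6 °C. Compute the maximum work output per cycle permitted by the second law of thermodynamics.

W_max ≈ 5.22 kJ

T_C = 6 °C → 6 + 273.15 = 279.15 K.
The second-law ceiling is the Carnot efficiency, η_max = 1 − T_C/T_H = 1 − 279.15/298.00 = 0.0633.
W_max = η_max · Q_H = 0.0633 × 82.6 = 5.22 kJ.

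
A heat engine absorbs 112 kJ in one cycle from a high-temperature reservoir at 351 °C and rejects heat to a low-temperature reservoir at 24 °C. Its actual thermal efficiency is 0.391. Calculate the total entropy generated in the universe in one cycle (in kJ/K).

T_H = 351 °C → 351 + 273.15 = 624.15 K.
T_C = 24 °C → 24 + 273.15 = 297.15 K.
W = η·Q_H = 0.391 × 112 = 43.79 kJ, so Q_C = Q_H − W = 68.21 kJ.
Reservoir entropy changes: ΔS_H = −Q_H/T_H = −112/624.15 = -0.1794 kJ/K and ΔS_C = +Q_C/T_C = 68.21/297.15 = 0.2295 kJ/K.
ΔS_univ = −Q_H/T_H + Q_C/T_C = 0.0501 kJ/K (> 0, since η = 0.391 < η_Carnot = 0.524).

ΔS_univ ≈ 0.0501 kJ/K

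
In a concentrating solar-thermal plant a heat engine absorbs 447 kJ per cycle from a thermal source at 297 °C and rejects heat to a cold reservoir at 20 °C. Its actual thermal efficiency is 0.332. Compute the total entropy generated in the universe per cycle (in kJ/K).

T_H = 297 °C → 297 + 273.15 = 570.15 K.
T_C = 20 °C → 20 + 273.15 = 293.15 K.
W = η·Q_H = 0.332 × 447 = 148.4 kJ, so Q_C = Q_H − W = 298.6 kJ.
The hot reservoir loses entropy Q_H/T_H = 447/570.15 = 0.7840 kJ/K; the cold reservoir gains Q_C/T_C = 298.6/293.15 = 1.019 kJ/K.
ΔS_univ = −Q_H/T_H + Q_C/T_C = 0.235 kJ/K (> 0, since η = 0.332 < η_Carnot = 0.486).

ΔS_univ ≈ 0.235 kJ/K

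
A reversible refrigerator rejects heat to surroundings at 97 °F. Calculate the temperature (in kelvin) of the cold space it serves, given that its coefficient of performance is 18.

T_H = 97 °F → (97 − 32) × 5/9 = 36.11 °C = 309.26 K.
COP_R = T_C/(T_H − T_C) ⇒ T_C = T_H·COP_R/(1 + COP_R) = 309.26 × 18/(1 + 18) = 293 K.

T_C ≈ 293 K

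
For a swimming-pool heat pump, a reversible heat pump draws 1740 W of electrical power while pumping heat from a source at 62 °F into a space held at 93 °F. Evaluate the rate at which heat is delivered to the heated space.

T_H = 93 °F → (93 − 32) × 5/9 = 33.89 °C = 307.04 K.
T_C = 62 °F → (62 − 32) × 5/9 = 16.67 °C = 289.82 K.
COP_HP = T_H/(T_H − T_C) = 307.04/17.22 = 17.8281.
Q_H = COP_HP · W = 17.8281 × 1740 = 31000 W.

Q̇_H ≈ 31000 W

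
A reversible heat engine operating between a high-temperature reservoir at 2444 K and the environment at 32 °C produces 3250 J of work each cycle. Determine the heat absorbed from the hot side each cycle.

T_C = 32 °C → 32 + 273.15 = 305.15 K.
Since the cycle is reversible, η = 1 − T_C/T_H = 1 − 305.15/2444.00 = 0.8751.
Q_H = W/η = 3250/0.8751 = 3714 J.

Q_H ≈ 3714 J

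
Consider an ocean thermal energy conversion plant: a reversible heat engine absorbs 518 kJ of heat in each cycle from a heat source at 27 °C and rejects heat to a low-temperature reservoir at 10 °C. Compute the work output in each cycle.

T_H = 27 °C → 27 + 273.15 = 300.15 K.
T_C = 10 °C → 10 + 273.15 = 283.15 K.
For a reversible engine, η = 1 − T_C/T_H = 1 − 283.15/300.15 = 0.0566.
W = η·Q_H = 0.0566 × 518 = 29.34 kJ.

W ≈ 29.34 kJ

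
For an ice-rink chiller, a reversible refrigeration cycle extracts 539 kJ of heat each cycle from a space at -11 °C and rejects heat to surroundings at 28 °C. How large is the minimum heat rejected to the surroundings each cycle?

Q_H ≈ 619 kJ

T_H = 28 °C → 28 + 273.15 = 301.15 K.
T_C = -11 °C → -11 + 273.15 = 262.15 K.
For a reversible cycle Q_H/Q_C = T_H/T_C, so Q_H = Q_C·T_H/T_C = 539 × 301.15/262.15 = 619 kJ.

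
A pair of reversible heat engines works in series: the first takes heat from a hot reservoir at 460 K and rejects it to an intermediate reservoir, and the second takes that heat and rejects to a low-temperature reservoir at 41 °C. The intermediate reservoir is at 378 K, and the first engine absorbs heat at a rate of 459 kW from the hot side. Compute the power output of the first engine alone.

T_C = 41 °C → 41 + 273.15 = 314.15 K.
First-stage efficiency η₁ = 1 − T_m/T_H = 1 − 378.00/460.00 = 0.1783.
W₁ = η₁·Q_H = 0.1783 × 459 = 81.8 kW.

Ẇ₁ ≈ 81.8 kW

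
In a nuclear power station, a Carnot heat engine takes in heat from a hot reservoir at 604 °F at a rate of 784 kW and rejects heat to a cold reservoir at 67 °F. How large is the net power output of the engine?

T_H = 604 °F → (604 − 32) × 5/9 = 317.78 °C = 590.93 K.
T_C = 67 °F → (67 − 32) × 5/9 = 19.44 °C = 292.59 K.
Since the cycle is reversible, η = 1 − T_C/T_H = 1 − 292.59/590.93 = 0.5049.
W = η·Q_H = 0.5049 × 784 = 396 kW.

Ẇ ≈ 396 kW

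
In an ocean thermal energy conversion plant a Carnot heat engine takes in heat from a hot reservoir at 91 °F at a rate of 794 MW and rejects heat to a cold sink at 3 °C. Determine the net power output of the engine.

T_H = 91 °F → (91 − 32) × 5/9 = 32.78 °C = 305.93 K.
T_C = 3 °C → 3 + 273.15 = 276.15 K.
Carnot efficiency: η = 1 − T_C/T_H = 1 − 276.15/305.93 = 0.0973.
W = η·Q_H = 0.0973 × 794 = 77.3 MW.

Ẇ ≈ 77.3 MW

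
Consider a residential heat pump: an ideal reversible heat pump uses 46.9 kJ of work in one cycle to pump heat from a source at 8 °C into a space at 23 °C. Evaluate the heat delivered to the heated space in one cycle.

T_H = 23 °C → 23 + 273.15 = 296.15 K.
T_C = 8 °C → 8 + 273.15 = 281.15 K.
The Carnot heat-pump COP is COP_HP = T_H/(T_H − T_C) = 296.15/15.00 = 19.7433.
Q_H = COP_HP · W = 19.7433 × 46.9 = 926.0 kJ.

Q_H ≈ 926.0 kJ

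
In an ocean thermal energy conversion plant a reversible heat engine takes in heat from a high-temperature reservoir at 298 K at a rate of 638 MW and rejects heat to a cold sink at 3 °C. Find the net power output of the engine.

T_C = 3 °C → 3 + 273.15 = 276.15 K.
η_rev = 1 − T_C/T_H = 1 − 276.15/298.00 = 0.0733.
W = η·Q_H = 0.0733 × 638 = 46.78 MW.

Ẇ ≈ 46.78 MW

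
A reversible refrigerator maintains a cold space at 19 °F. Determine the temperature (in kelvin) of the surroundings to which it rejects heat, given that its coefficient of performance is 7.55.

T_C = 19 °F → (19 − 32) × 5/9 = -7.22 °C = 265.93 K.
COP_R = T_C/(T_H − T_C) ⇒ T_H = T_C·(1 + 1/COP_R) = 265.93 × (1 + 1/7.55) = 301 K.

T_H ≈ 301 K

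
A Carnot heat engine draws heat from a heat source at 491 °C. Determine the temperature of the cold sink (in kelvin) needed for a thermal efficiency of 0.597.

T_C ≈ 308 K

T_H = 491 °C → 491 + 273.15 = 764.15 K.
From η = 1 − T_C/T_H, T_C = T_H·(1 − η) = 764.15 × (1 − 0.597) = 308 K.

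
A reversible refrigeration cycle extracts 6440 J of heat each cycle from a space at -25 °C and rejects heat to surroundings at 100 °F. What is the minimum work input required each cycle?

W_in ≈ 1629 J

T_H = 100 °F → (100 − 32) × 5/9 = 37.78 °C = 310.93 K.
T_C = -25 °C → -25 + 273.15 = 248.15 K.
The reversible coefficient of performance is COP_R = T_C/(T_H − T_C) = 248.15/62.78 = 3.9528.
W = Q_C/COP_R = 6440/3.9528 = 1629 J.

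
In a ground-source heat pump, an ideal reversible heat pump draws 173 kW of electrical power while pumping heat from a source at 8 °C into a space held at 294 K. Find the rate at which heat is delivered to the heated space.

Q̇_H ≈ 3958 kW

T_C = 8 °C → 8 + 273.15 = 281.15 K.
For a reversible heat pump, COP_HP = T_H/(T_H − T_C) = 294.00/12.85 = 22.8794.
Q_H = COP_HP · W = 22.8794 × 173 = 3958 kW.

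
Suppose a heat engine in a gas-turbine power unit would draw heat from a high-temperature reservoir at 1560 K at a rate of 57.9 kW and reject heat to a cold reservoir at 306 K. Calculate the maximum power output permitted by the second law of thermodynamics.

Ẇ_max ≈ 46.5 kW

The second-law ceiling is the Carnot efficiency, η_max = 1 − T_C/T_H = 1 − 306.00/1560.00 = 0.8038.
W_max = η_max · Q_H = 0.8038 × 57.9 = 46.5 kW.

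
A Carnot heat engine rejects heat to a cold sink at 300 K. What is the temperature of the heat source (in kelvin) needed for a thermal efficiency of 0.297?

T_H ≈ 427 K

From η = 1 − T_C/T_H, solving for T_H gives T_H = T_C/(1 − η) = 300.00/(1 − 0.297) = 427 K.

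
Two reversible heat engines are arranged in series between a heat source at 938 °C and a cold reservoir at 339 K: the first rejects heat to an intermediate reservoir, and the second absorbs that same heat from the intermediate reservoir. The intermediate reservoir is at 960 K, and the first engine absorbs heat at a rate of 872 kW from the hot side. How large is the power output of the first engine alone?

Ẇ₁ ≈ 180.8 kW

T_H = 938 °C → 938 + 273.15 = 1211.15 K.
First-stage efficiency η₁ = 1 − T_m/T_H = 1 − 960.00/1211.15 = 0.2074.
W₁ = η₁·Q_H = 0.2074 × 872 = 180.8 kW.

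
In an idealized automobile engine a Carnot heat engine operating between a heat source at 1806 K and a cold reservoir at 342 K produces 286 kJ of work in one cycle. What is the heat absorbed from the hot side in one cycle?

Carnot efficiency: η = 1 − T_C/T_H = 1 − 342.00/1806.00 = 0.8106.
Q_H = W/η = 286/0.8106 = 353 kJ.

Q_H ≈ 353 kJ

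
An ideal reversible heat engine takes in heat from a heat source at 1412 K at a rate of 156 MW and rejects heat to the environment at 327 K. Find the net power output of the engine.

The Carnot efficiency is η = 1 − T_C/T_H = 1 − 327.00/1412.00 = 0.7684.
W = η·Q_H = 0.7684 × 156 = 119.9 MW.

Ẇ ≈ 119.9 MW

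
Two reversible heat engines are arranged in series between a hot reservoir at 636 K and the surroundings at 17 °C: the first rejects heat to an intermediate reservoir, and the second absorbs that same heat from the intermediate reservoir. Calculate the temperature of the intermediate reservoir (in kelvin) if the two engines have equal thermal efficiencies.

T_m ≈ 430 K

T_C = 17 °C → 17 + 273.15 = 290.15 K.
Equal efficiencies require 1 − T_m/T_H = 1 − T_C/T_m, i.e. T_m/T_H = T_C/T_m, so T_m = √(T_H·T_C) = √(636.00 × 290.15) = 430 K.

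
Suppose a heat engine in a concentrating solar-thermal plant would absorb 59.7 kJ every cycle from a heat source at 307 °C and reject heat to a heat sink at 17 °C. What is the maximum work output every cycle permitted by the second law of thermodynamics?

T_H = 307 °C → 307 + 273.15 = 580.15 K.
T_C = 17 °C → 17 + 273.15 = 290.15 K.
The second-law ceiling is the Carnot efficiency, η_max = 1 − T_C/T_H = 1 − 290.15/580.15 = 0.4999.
W_max = η_max · Q_H = 0.4999 × 59.7 = 29.8 kJ.

W_max ≈ 29.8 kJ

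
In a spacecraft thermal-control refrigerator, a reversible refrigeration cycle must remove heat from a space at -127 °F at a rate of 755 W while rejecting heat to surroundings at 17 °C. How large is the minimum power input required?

Ẇ_in ≈ 430 W

T_H = 17 °C → 17 + 273.15 = 290.15 K.
T_C = -127 °F → (-127 − 32) × 5/9 = -88.33 °C = 184.82 K.
The reversible coefficient of performance is COP_R = T_C/(T_H − T_C) = 184.82/105.33 = 1.7546.
W = Q_C/COP_R = 755/1.7546 = 430 W.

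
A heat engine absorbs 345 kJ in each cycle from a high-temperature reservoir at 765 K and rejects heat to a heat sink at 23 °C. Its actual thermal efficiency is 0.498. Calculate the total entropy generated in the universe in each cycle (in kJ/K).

ΔS_univ ≈ 0.1338 kJ/K

T_C = 23 °C → 23 + 273.15 = 296.15 K.
W = η·Q_H = 0.498 × 345 = 171.8 kJ, so Q_C = Q_H − W = 173.2 kJ.
The hot reservoir loses entropy Q_H/T_H = 345/765.00 = 0.4510 kJ/K; the cold reservoir gains Q_C/T_C = 173.2/296.15 = 0.5848 kJ/K.
ΔS_univ = −Q_H/T_H + Q_C/T_C = 0.1338 kJ/K (> 0, since η = 0.498 < η_Carnot = 0.613).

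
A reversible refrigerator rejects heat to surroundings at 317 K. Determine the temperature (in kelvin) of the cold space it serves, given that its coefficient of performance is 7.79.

COP_R = T_C/(T_H − T_C) ⇒ T_C = T_H·COP_R/(1 + COP_R) = 317.00 × 7.79/(1 + 7.79) = 281 K.

T_C ≈ 281 K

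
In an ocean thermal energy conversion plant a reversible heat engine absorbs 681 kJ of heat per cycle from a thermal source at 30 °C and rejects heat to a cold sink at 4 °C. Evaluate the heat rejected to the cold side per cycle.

Q_C ≈ 623 kJ

T_H = 30 °C → 30 + 273.15 = 303.15 K.
T_C = 4 °C → 4 + 273.15 = 277.15 K.
Since the cycle is reversible, η = 1 − T_C/T_H = 1 − 277.15/303.15 = 0.0858.
For a reversible cycle Q_C/Q_H = T_C/T_H, so Q_C = 681 × 277.15/303.15 = 623 kJ.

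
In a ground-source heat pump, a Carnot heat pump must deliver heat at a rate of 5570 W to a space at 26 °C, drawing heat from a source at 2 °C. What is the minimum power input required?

T_H = 26 °C → 26 + 273.15 = 299.15 K.
T_C = 2 °C → 2 + 273.15 = 275.15 K.
For a reversible heat pump, COP_HP = T_H/(T_H − T_C) = 299.15/24.00 = 12.4646.
W = Q_H/COP_HP = 5570/12.4646 = 447 W.

Ẇ_in ≈ 447 W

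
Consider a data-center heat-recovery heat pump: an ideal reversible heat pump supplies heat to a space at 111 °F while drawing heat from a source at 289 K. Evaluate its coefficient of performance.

T_H = 111 °F → (111 − 32) × 5/9 = 43.89 °C = 317.04 K.
For a reversible heat pump, COP_HP = T_H/(T_H − T_C) = 317.04/(317.04 − 289.00) = 11.3.

COP_HP ≈ 11.3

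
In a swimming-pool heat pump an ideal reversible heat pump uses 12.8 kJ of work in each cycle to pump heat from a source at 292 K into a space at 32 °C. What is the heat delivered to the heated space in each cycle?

Q_H ≈ 297 kJ

T_H = 32 °C → 32 + 273.15 = 305.15 K.
Reversible heating COP: COP_HP = T_H/(T_H − T_C) = 305.15/13.15 = 23.2053.
Q_H = COP_HP · W = 23.2053 × 12.8 = 297 kJ.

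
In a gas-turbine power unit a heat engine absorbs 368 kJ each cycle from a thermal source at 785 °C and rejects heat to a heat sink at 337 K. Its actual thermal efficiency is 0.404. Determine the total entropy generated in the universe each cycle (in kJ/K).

ΔS_univ ≈ 0.3030 kJ/K

T_H = 785 °C → 785 + 273.15 = 1058.15 K.
W = η·Q_H = 0.404 × 368 = 148.7 kJ, so Q_C = Q_H − W = 219.3 kJ.
Entropy balance on the reservoirs: −Q_H/T_H = -0.3478 kJ/K, +Q_C/T_C = 0.6508 kJ/K.
ΔS_univ = −Q_H/T_H + Q_C/T_C = 0.3030 kJ/K (> 0, since η = 0.404 < η_Carnot = 0.682).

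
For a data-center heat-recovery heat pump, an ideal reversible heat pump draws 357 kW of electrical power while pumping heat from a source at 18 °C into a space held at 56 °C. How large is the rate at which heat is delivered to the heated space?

Q̇_H ≈ 3092 kW

T_H = 56 °C → 56 + 273.15 = 329.15 K.
T_C = 18 °C → 18 + 273.15 = 291.15 K.
COP_HP = T_H/(T_H − T_C) = 329.15/38.00 = 8.6618.
Q_H = COP_HP · W = 8.6618 × 357 = 3092 kW.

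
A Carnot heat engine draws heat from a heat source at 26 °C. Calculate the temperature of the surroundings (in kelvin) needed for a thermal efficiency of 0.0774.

T_C ≈ 276 K

T_H = 26 °C → 26 + 273.15 = 299.15 K.
From η = 1 − T_C/T_H, T_C = T_H·(1 − η) = 299.15 × (1 − 0.0774) = 276 K.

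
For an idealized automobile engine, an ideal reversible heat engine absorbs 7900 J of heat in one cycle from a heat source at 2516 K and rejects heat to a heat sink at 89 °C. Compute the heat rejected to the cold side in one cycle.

Q_C ≈ 1140 J

T_C = 89 °C → 89 + 273.15 = 362.15 K.
Carnot efficiency: η = 1 − T_C/T_H = 1 − 362.15/2516.00 = 0.8561.
For a reversible cycle Q_C/Q_H = T_C/T_H, so Q_C = 7900 × 362.15/2516.00 = 1140 J.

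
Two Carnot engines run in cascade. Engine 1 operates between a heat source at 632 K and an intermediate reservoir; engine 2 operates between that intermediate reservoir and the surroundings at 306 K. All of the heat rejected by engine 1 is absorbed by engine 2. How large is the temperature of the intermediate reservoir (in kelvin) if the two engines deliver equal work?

For reversible stages Q_m = Q_H·(T_m/T_H). Setting W₁ = Q_H(1 − T_m/T_H) equal to W₂ = Q_m(1 − T_C/T_m) = Q_H·(T_m − T_C)/T_H gives T_H − T_m = T_m − T_C, so T_m = (T_H + T_C)/2 = (632.00 + 306.00)/2 = 469.0 K.

T_m ≈ 469.0 K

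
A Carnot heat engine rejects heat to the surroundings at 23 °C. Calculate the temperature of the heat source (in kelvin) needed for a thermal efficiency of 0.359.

T_C = 23 °C → 23 + 273.15 = 296.15 K.
From η = 1 − T_C/T_H, solving for T_H gives T_H = T_C/(1 − η) = 296.15/(1 − 0.359) = 462 K.

T_H ≈ 462 K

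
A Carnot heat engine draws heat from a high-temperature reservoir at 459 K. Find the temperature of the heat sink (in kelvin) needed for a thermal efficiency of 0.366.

From η = 1 − T_C/T_H, T_C = T_H·(1 − η) = 459.00 × (1 − 0.366) = 291 K.

T_C ≈ 291 K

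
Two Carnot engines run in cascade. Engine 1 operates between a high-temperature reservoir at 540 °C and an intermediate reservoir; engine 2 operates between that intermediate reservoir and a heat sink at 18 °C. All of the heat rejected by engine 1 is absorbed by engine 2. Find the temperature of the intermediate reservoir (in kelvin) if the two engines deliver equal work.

T_H = 540 °C → 540 + 273.15 = 813.15 K.
T_C = 18 °C → 18 + 273.15 = 291.15 K.
For reversible stages Q_m = Q_H·(T_m/T_H). Setting W₁ = Q_H(1 − T_m/T_H) equal to W₂ = Q_m(1 − T_C/T_m) = Q_H·(T_m − T_C)/T_H gives T_H − T_m = T_m − T_C, so T_m = (T_H + T_C)/2 = (813.15 + 291.15)/2 = 552.1 K.

T_m ≈ 552.1 K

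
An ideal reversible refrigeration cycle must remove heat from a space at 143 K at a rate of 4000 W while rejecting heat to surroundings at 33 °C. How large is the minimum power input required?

Ẇ_in ≈ 4560 W

T_H = 33 °C → 33 + 273.15 = 306.15 K.
Carnot COP: COP_R = T_C/(T_H − T_C) = 143.00/163.15 = 0.8765.
W = Q_C/COP_R = 4000/0.8765 = 4560 W.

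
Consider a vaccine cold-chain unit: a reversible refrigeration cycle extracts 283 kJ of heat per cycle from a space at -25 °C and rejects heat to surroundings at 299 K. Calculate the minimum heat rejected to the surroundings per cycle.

Q_H ≈ 341 kJ

T_C = -25 °C → -25 + 273.15 = 248.15 K.
For a reversible cycle Q_H/Q_C = T_H/T_C, so Q_H = Q_C·T_H/T_C = 283 × 299.00/248.15 = 341 kJ.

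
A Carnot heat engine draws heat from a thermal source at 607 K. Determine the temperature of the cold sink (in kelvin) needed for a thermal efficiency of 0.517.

From η = 1 − T_C/T_H, T_C = T_H·(1 − η) = 607.00 × (1 − 0.517) = 293 K.

T_C ≈ 293 K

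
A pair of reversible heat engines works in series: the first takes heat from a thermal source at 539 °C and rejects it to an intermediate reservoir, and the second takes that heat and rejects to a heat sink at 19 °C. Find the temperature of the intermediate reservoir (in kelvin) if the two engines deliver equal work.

T_m ≈ 552.1 K

T_H = 539 °C → 539 + 273.15 = 812.15 K.
T_C = 19 °C → 19 + 273.15 = 292.15 K.
For reversible stages Q_m = Q_H·(T_m/T_H). Setting W₁ = Q_H(1 − T_m/T_H) equal to W₂ = Q_m(1 − T_C/T_m) = Q_H·(T_m − T_C)/T_H gives T_H − T_m = T_m − T_C, so T_m = (T_H + T_C)/2 = (812.15 + 292.15)/2 = 552.1 K.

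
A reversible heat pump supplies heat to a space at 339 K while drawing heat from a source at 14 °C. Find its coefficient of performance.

T_C = 14 °C → 14 + 273.15 = 287.15 K.
For a reversible heat pump, COP_HP = T_H/(T_H − T_C) = 339.00/(339.00 − 287.15) = 6.54.

COP_HP ≈ 6.54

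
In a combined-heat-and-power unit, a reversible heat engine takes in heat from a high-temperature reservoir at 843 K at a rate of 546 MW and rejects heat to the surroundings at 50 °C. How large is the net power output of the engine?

Ẇ ≈ 336.7 MW

T_C = 50 °C → 50 + 273.15 = 323.15 K.
The Carnot efficiency is η = 1 − T_C/T_H = 1 − 323.15/843.00 = 0.6167.
W = η·Q_H = 0.6167 × 546 = 336.7 MW.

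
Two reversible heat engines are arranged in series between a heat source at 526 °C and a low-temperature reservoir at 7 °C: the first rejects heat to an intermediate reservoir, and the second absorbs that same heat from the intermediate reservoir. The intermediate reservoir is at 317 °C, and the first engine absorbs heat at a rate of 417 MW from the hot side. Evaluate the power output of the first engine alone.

T_H = 526 °C → 526 + 273.15 = 799.15 K.
T_C = 7 °C → 7 + 273.15 = 280.15 K.
T_m = 317 °C → 317 + 273.15 = 590.15 K.
First-stage efficiency η₁ = 1 − T_m/T_H = 1 − 590.15/799.15 = 0.2615.
W₁ = η₁·Q_H = 0.2615 × 417 = 109.1 MW.

Ẇ₁ ≈ 109.1 MW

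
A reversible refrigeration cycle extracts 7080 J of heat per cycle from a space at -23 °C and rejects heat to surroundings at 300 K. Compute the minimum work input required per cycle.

T_C = -23 °C → -23 + 273.15 = 250.15 K.
COP_R = T_C/(T_H − T_C) = 250.15/49.85 = 5.0181.
W = Q_C/COP_R = 7080/5.0181 = 1410 J.

W_in ≈ 1410 J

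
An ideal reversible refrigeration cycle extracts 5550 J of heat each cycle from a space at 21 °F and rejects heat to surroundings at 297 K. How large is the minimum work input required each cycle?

T_C = 21 °F → (21 − 32) × 5/9 = -6.11 °C = 267.04 K.
Carnot COP: COP_R = T_C/(T_H − T_C) = 267.04/29.96 = 8.9128.
W = Q_C/COP_R = 5550/8.9128 = 623 J.

W_in ≈ 623 J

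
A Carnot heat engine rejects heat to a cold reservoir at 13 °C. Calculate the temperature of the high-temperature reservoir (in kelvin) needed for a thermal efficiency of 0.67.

T_H ≈ 867.1 K

T_C = 13 °C → 13 + 273.15 = 286.15 K.
From η = 1 − T_C/T_H, solving for T_H gives T_H = T_C/(1 − η) = 286.15/(1 − 0.67) = 867.1 K.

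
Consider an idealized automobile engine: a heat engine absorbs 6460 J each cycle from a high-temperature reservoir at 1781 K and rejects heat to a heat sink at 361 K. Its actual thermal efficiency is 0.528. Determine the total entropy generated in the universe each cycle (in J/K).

ΔS_univ ≈ 4.819 J/K

W = η·Q_H = 0.528 × 6460 = 3411 J, so Q_C = Q_H − W = 3049 J.
Reservoir entropy changes: ΔS_H = −Q_H/T_H = −6460/1781.00 = -3.627 J/K and ΔS_C = +Q_C/T_C = 3049/361.00 = 8.446 J/K.
ΔS_univ = −Q_H/T_H + Q_C/T_C = 4.819 J/K (> 0, since η = 0.528 < η_Carnot = 0.797).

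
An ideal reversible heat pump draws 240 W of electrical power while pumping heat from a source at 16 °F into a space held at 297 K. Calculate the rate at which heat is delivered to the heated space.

T_C = 16 °F → (16 − 32) × 5/9 = -8.89 °C = 264.26 K.
The Carnot heat-pump COP is COP_HP = T_H/(T_H − T_C) = 297.00/32.74 = 9.0718.
Q_H = COP_HP · W = 9.0718 × 240 = 2180 W.

Q̇_H ≈ 2180 W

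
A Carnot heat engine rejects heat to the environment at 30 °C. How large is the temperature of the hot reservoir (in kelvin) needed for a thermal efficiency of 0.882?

T_C = 30 °C → 30 + 273.15 = 303.15 K.
From η = 1 − T_C/T_H, solving for T_H gives T_H = T_C/(1 − η) = 303.15/(1 − 0.882) = 2570 K.

T_H ≈ 2570 K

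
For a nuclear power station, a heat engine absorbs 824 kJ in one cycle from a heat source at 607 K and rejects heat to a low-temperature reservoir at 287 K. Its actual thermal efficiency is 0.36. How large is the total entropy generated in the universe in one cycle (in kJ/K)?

ΔS_univ ≈ 0.4800 kJ/K

W = η·Q_H = 0.36 × 824 = 296.6 kJ, so Q_C = Q_H − W = 527.4 kJ.
Reservoir entropy changes: ΔS_H = −Q_H/T_H = −824/607.00 = -1.357 kJ/K and ΔS_C = +Q_C/T_C = 527.4/287.00 = 1.837 kJ/K.
ΔS_univ = −Q_H/T_H + Q_C/T_C = 0.4800 kJ/K (> 0, since η = 0.36 < η_Carnot = 0.527).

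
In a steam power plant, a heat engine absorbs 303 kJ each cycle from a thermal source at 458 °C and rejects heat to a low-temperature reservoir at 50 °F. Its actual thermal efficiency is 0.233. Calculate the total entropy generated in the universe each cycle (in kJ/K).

T_H = 458 °C → 458 + 273.15 = 731.15 K.
T_C = 50 °F → (50 − 32) × 5/9 = 10.00 °C = 283.15 K.
W = η·Q_H = 0.233 × 303 = 70.60 kJ, so Q_C = Q_H − W = 232.4 kJ.
The hot reservoir loses entropy Q_H/T_H = 303/731.15 = 0.4144 kJ/K; the cold reservoir gains Q_C/T_C = 232.4/283.15 = 0.8208 kJ/K.
ΔS_univ = −Q_H/T_H + Q_C/T_C = 0.406 kJ/K (> 0, since η = 0.233 < η_Carnot = 0.613).

ΔS_univ ≈ 0.406 kJ/K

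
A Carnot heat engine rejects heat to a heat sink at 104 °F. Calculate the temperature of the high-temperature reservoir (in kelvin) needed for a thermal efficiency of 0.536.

T_H ≈ 674.9 K

T_C = 104 °F → (104 − 32) × 5/9 = 40.00 °C = 313.15 K.
From η = 1 − T_C/T_H, solving for T_H gives T_H = T_C/(1 − η) = 313.15/(1 − 0.536) = 674.9 K.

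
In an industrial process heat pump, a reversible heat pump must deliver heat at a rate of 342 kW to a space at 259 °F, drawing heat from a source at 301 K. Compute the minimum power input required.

T_H = 259 °F → (259 − 32) × 5/9 = 126.11 °C = 399.26 K.
Reversible heating COP: COP_HP = T_H/(T_H − T_C) = 399.26/98.26 = 4.0633.
W = Q_H/COP_HP = 342/4.0633 = 84.17 kW.

Ẇ_in ≈ 84.17 kW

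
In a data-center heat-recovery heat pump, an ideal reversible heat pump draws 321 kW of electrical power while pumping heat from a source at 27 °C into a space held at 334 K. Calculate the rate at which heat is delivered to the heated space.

T_C = 27 °C → 27 + 273.15 = 300.15 K.
Reversible heating COP: COP_HP = T_H/(T_H − T_C) = 334.00/33.85 = 9.8671.
Q_H = COP_HP · W = 9.8671 × 321 = 3170 kW.

Q̇_H ≈ 3170 kW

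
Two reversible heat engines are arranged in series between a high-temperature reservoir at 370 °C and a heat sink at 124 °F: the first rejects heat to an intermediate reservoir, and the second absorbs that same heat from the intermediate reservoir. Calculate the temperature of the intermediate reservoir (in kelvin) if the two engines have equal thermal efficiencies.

T_H = 370 °C → 370 + 273.15 = 643.15 K.
T_C = 124 °F → (124 − 32) × 5/9 = 51.11 °C = 324.26 K.
Equal efficiencies require 1 − T_m/T_H = 1 − T_C/T_m, i.e. T_m/T_H = T_C/T_m, so T_m = √(T_H·T_C) = √(643.15 × 324.26) = 456.7 K.

T_m ≈ 456.7 K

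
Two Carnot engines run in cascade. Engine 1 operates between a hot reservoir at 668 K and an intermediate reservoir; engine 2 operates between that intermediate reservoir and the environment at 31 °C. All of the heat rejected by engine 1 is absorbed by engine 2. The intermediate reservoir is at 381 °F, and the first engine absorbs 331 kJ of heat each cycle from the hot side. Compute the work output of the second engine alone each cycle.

T_C = 31 °C → 31 + 273.15 = 304.15 K.
T_m = 381 °F → (381 − 32) × 5/9 = 193.89 °C = 467.04 K.
Heat entering the second stage: Q_m = Q_H·(T_m/T_H) = 331 × 467.04/668.00 = 231 kJ.
Second-stage efficiency η₂ = 1 − T_C/T_m = 1 − 304.15/467.04 = 0.3488, so W₂ = η₂·Q_m = 80.7 kJ.

W₂ ≈ 80.7 kJ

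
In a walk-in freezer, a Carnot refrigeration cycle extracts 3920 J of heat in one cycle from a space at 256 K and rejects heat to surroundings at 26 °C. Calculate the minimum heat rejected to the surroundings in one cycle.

Q_H ≈ 4580 J

T_H = 26 °C → 26 + 273.15 = 299.15 K.
For a reversible cycle Q_H/Q_C = T_H/T_C, so Q_H = Q_C·T_H/T_C = 3920 × 299.15/256.00 = 4580 J.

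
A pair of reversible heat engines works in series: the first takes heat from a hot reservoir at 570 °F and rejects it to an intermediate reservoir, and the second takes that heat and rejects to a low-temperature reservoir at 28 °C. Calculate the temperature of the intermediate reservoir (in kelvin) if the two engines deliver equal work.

T_m ≈ 436.6 K

T_H = 570 °F → (570 − 32) × 5/9 = 298.89 °C = 572.04 K.
T_C = 28 °C → 28 + 273.15 = 301.15 K.
For reversible stages Q_m = Q_H·(T_m/T_H). Setting W₁ = Q_H(1 − T_m/T_H) equal to W₂ = Q_m(1 − T_C/T_m) = Q_H·(T_m − T_C)/T_H gives T_H − T_m = T_m − T_C, so T_m = (T_H + T_C)/2 = (572.04 + 301.15)/2 = 436.6 K.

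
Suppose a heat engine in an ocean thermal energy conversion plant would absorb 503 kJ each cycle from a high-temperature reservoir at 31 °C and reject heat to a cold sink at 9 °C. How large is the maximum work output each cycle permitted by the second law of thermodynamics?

W_max ≈ 36.38 kJ

T_H = 31 °C → 31 + 273.15 = 304.15 K.
T_C = 9 °C → 9 + 273.15 = 282.15 K.
The second-law ceiling is the Carnot efficiency, η_max = 1 − T_C/T_H = 1 − 282.15/304.15 = 0.0723.
W_max = η_max · Q_H = 0.0723 × 503 = 36.38 kJ.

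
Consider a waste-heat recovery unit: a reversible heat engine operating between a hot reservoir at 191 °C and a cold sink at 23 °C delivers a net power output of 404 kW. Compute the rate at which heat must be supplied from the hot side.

T_H = 191 °C → 191 + 273.15 = 464.15 K.
T_C = 23 °C → 23 + 273.15 = 296.15 K.
The Carnot efficiency is η = 1 − T_C/T_H = 1 − 296.15/464.15 = 0.3620.
Q_H = W/η = 404/0.3620 = 1120 kW.

Q̇_H ≈ 1120 kW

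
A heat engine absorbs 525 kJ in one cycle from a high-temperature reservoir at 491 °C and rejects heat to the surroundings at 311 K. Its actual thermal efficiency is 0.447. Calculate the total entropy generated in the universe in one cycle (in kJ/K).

T_H = 491 °C → 491 + 273.15 = 764.15 K.
W = η·Q_H = 0.447 × 525 = 234.7 kJ, so Q_C = Q_H − W = 290.3 kJ.
The hot reservoir loses entropy Q_H/T_H = 525/764.15 = 0.6870 kJ/K; the cold reservoir gains Q_C/T_C = 290.3/311.00 = 0.9335 kJ/K.
ΔS_univ = −Q_H/T_H + Q_C/T_C = 0.2465 kJ/K (> 0, since η = 0.447 < η_Carnot = 0.593).

ΔS_univ ≈ 0.2465 kJ/K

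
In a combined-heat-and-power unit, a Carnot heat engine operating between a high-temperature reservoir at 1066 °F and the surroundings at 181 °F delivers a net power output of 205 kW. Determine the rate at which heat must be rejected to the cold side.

T_H = 1066 °F → (1066 − 32) × 5/9 = 574.44 °C = 847.59 K.
T_C = 181 °F → (181 − 32) × 5/9 = 82.78 °C = 355.93 K.
For a reversible engine, η = 1 − T_C/T_H = 1 − 355.93/847.59 = 0.5801.
Since Q_C/Q_H = T_C/T_H and Q_H = W/η, Q_C = W·T_C/(T_H − T_C) = 205 × 355.93/491.67 = 148 kW.

Q̇_C ≈ 148 kW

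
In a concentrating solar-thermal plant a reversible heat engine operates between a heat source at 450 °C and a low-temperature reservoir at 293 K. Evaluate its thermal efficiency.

η ≈ 0.595

T_H = 450 °C → 450 + 273.15 = 723.15 K.
For a reversible engine, η = 1 − T_C/T_H = 1 − 293.00/723.15 = 0.595.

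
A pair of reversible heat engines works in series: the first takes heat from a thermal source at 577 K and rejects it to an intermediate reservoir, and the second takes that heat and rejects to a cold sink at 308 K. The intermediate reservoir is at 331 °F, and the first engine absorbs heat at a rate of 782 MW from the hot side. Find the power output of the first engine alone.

T_m = 331 °F → (331 − 32) × 5/9 = 166.11 °C = 439.26 K.
First-stage efficiency η₁ = 1 − T_m/T_H = 1 − 439.26/577.00 = 0.2387.
W₁ = η₁·Q_H = 0.2387 × 782 = 186.7 MW.

Ẇ₁ ≈ 186.7 MW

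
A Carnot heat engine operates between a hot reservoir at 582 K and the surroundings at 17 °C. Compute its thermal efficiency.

η ≈ 0.501

T_C = 17 °C → 17 + 273.15 = 290.15 K.
η_rev = 1 − T_C/T_H = 1 − 290.15/582.00 = 0.501.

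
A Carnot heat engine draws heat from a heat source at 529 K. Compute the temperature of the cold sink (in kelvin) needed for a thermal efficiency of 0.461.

T_C ≈ 285 K

From η = 1 − T_C/T_H, T_C = T_H·(1 − η) = 529.00 × (1 − 0.461) = 285 K.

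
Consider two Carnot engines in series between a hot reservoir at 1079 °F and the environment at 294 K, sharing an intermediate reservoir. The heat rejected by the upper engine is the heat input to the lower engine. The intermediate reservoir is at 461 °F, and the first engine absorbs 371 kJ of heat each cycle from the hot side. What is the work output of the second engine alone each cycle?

T_H = 1079 °F → (1079 − 32) × 5/9 = 581.67 °C = 854.82 K.
T_m = 461 °F → (461 − 32) × 5/9 = 238.33 °C = 511.48 K.
Heat entering the second stage: Q_m = Q_H·(T_m/T_H) = 371 × 511.48/854.82 = 222 kJ.
Second-stage efficiency η₂ = 1 − T_C/T_m = 1 − 294.00/511.48 = 0.4252, so W₂ = η₂·Q_m = 94.4 kJ.

W₂ ≈ 94.4 kJ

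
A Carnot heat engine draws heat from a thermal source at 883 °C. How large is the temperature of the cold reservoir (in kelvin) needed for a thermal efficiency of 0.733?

T_C ≈ 309 K

T_H = 883 °C → 883 + 273.15 = 1156.15 K.
From η = 1 − T_C/T_H, T_C = T_H·(1 − η) = 1156.15 × (1 − 0.733) = 309 K.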